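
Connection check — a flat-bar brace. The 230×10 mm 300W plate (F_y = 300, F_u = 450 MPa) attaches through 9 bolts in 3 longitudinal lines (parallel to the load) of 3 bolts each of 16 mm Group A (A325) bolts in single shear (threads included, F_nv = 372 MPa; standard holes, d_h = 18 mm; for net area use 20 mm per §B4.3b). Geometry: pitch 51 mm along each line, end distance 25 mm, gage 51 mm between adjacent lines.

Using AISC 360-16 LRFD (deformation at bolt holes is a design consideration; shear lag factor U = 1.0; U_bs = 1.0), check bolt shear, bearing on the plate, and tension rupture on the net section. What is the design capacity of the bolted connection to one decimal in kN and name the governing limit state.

504.9 kN (bolt shear governs)

Bolt shear: A_b = π(16)²/4 = 201.06 mm². φR_n = 0.75 × 372 × 201.06 × 9 × 1 = 504.9 kN.
Bearing (10 mm plate, F_u = 450 MPa): end bolts L_c = 25 − 18/2 = 16, R_n = min(1.2×16×10×450, 2.4×16×10×450) = 86.4 kN/bolt; interior L_c = 51 − 18 = 33, R_n = 172.8 kN/bolt. φR_n = 0.75 × (3×86.4 + 6×172.8) = 972.0 kN.
Tension rupture (net): A_n = (230 − 3×20)×10 = 1700 mm² (U = 1.0, A_e = A_n). φR_n = 0.75 × 450 × 1700 = 573.8 kN.
Governing: min(504.9, 972.0, 573.8) = 504.9 kN → bolt shear.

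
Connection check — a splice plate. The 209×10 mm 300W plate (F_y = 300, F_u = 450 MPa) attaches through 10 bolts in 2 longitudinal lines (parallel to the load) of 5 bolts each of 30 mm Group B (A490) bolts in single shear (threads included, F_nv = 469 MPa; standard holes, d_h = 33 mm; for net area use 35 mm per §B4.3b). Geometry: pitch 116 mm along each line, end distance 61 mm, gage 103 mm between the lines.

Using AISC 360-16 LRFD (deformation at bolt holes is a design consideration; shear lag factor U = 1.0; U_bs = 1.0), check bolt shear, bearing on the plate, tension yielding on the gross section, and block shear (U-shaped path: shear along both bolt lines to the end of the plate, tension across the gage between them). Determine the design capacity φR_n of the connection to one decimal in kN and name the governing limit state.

564.3 kN (gross-section yield governs)

Bolt shear: A_b = π(30)²/4 = 706.86 mm². φR_n = 0.75 × 469 × 706.86 × 10 × 1 = 2486.4 kN.
Bearing (10 mm plate, F_u = 450 MPa): end bolts L_c = 61 − 33/2 = 44.5, R_n = min(1.2×44.5×10×450, 2.4×30×10×450) = 240.3 kN/bolt; interior L_c = 116 − 33 = 83, R_n = 324 kN/bolt. φR_n = 0.75 × (2×240.3 + 8×324) = 2304.5 kN.
Tension yield (gross): A_g = 209×10 = 2090 mm². φR_n = 0.90 × 300 × 2090 = 564.3 kN.
Block shear: shear path 2×[61+4×116] = 2×525 mm, A_gv = 10500, A_nv = 2×(525 − 4.5×35)×10 = 7350 mm²; tension across gage: (103 − 1×35)×10 = 680 mm². R_n = min(0.6×450×7350, 0.6×300×10500) + 1.0×450×680 = min(1984.5, 1890) + 306 = 2196 kN. φR_n = 0.75 × 2196 = 1647.0 kN.
Governing: min(2486.4, 2304.5, 564.3, 1647.0) = 564.3 kN → gross-section yield.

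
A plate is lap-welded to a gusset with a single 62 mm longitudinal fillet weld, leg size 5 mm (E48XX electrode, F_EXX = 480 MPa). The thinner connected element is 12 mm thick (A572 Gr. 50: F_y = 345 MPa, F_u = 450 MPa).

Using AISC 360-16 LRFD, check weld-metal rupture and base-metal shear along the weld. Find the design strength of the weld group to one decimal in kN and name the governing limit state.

47.3 kN (weld metal governs)

Weld metal: throat = 0.707×5 = 3.535 mm, L = 62 mm. φR_n = 0.75 × 0.6 × 480 × 3.535 × 62 = 47.3 kN.
Base metal shear (12 mm plate): yield φR_n = 1.0×0.6×345×12×62 = 154.0 kN; rupture φR_n = 0.75×0.6×450×12×62 = 150.7 kN; take 150.7 kN (rupture).
Governing: min(47.3, 150.7) = 47.3 kN → weld metal.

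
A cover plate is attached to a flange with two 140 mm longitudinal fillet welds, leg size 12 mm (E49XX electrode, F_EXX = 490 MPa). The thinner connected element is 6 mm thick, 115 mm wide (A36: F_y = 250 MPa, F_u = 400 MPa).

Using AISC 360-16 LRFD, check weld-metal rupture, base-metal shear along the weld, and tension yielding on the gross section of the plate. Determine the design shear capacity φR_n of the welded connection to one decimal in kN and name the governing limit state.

Weld metal: throat = 0.707×12 = 8.484 mm, L = 2×140 = 280 mm. φR_n = 0.75 × 0.6 × 490 × 8.484 × 280 = 523.8 kN.
Base metal shear (6 mm plate): yield φR_n = 1.0×0.6×250×6×280 = 252.0 kN; rupture φR_n = 0.75×0.6×400×6×280 = 302.4 kN; take 252.0 kN (yield).
Tension yield (gross): A_g = 115×6 = 690 mm². φR_n = 0.90 × 250 × 690 = 155.3 kN.
Governing: min(523.8, 252.0, 155.3) = 155.3 kN → gross-section yield.

155.3 kN (gross-section yield governs)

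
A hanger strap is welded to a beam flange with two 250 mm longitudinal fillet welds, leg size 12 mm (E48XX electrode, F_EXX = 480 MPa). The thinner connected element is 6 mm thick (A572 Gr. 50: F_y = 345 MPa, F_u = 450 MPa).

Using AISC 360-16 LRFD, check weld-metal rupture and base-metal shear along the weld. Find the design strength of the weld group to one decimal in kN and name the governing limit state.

607.5 kN (base-metal shear governs)

Weld metal: throat = 0.707×12 = 8.484 mm, L = 2×250 = 500 mm. φR_n = 0.75 × 0.6 × 480 × 8.484 × 500 = 916.3 kN.
Base metal shear (6 mm plate): yield φR_n = 1.0×0.6×345×6×500 = 621.0 kN; rupture φR_n = 0.75×0.6×450×6×500 = 607.5 kN; take 607.5 kN (rupture).
Governing: min(916.3, 607.5) = 607.5 kN → base-metal shear.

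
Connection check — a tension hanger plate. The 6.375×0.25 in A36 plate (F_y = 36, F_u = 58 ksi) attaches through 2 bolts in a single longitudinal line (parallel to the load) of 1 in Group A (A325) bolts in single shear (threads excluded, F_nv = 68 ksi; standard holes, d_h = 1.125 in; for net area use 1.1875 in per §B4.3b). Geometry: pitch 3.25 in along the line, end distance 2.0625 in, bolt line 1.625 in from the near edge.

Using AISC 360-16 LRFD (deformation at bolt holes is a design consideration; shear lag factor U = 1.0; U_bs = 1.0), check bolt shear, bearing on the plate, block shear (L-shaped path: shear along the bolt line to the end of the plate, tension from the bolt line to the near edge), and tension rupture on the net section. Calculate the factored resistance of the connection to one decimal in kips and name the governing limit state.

32.7 kips (block shear governs)

Bolt shear: A_b = π(1)²/4 = 0.7854 in². φR_n = 0.75 × 68 × 0.7854 × 2 × 1 = 80.1 kips.
Bearing (0.25 in plate, F_u = 58 ksi): end bolts L_c = 2.0625 − 1.125/2 = 1.5, R_n = min(1.2×1.5×0.25×58, 2.4×1×0.25×58) = 26.1 kips/bolt; interior L_c = 3.25 − 1.125 = 2.125, R_n = 34.8 kips/bolt. φR_n = 0.75 × (1×26.1 + 1×34.8) = 45.7 kips.
Block shear: shear path 1×[2.0625+1×3.25] = 1×5.3125 in, A_gv = 1.3281, A_nv = 1×(5.3125 − 1.5×1.1875)×0.25 = 0.88281 in²; tension to near edge: (1.625 − 0.5×1.1875)×0.25 = 0.25781 in². R_n = min(0.6×58×0.88281, 0.6×36×1.3281) + 1.0×58×0.25781 = min(30.722, 28.687) + 14.953 = 43.64 kips. φR_n = 0.75 × 43.64 = 32.7 kips.
Tension rupture (net): A_n = (6.375 − 1×1.1875)×0.25 = 1.2969 in² (U = 1.0, A_e = A_n). φR_n = 0.75 × 58 × 1.2969 = 56.4 kips.
Governing: min(80.1, 45.7, 32.7, 56.4) = 32.7 kips → block shear.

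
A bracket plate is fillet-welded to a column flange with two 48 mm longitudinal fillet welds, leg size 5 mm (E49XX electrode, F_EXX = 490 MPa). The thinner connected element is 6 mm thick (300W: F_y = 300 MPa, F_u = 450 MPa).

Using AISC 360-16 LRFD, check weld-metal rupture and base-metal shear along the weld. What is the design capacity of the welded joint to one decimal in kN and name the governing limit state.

74.8 kN (weld metal governs)

Weld metal: throat = 0.707×5 = 3.535 mm, L = 2×48 = 96 mm. φR_n = 0.75 × 0.6 × 490 × 3.535 × 96 = 74.8 kN.
Base metal shear (6 mm plate): yield φR_n = 1.0×0.6×300×6×96 = 103.7 kN; rupture φR_n = 0.75×0.6×450×6×96 = 116.6 kN; take 103.7 kN (yield).
Governing: min(74.8, 103.7) = 74.8 kN → weld metal.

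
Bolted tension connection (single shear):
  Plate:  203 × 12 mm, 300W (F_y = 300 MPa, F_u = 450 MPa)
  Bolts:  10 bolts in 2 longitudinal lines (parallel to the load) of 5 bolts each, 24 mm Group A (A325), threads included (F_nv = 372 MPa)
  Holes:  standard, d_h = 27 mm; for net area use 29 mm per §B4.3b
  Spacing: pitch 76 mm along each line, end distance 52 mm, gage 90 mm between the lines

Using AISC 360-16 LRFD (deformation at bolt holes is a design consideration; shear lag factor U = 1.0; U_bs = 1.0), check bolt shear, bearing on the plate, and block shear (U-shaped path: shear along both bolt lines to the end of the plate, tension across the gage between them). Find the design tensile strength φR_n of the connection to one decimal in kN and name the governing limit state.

1262.2 kN (bolt shear governs)

Bolt shear: A_b = π(24)²/4 = 452.39 mm². φR_n = 0.75 × 372 × 452.39 × 10 × 1 = 1262.2 kN.
Bearing (12 mm plate, F_u = 450 MPa): end bolts L_c = 52 − 27/2 = 38.5, R_n = min(1.2×38.5×12×450, 2.4×24×12×450) = 249.48 kN/bolt; interior L_c = 76 − 27 = 49, R_n = 311.04 kN/bolt. φR_n = 0.75 × (2×249.48 + 8×311.04) = 2240.5 kN.
Block shear: shear path 2×[52+4×76] = 2×356 mm, A_gv = 8544, A_nv = 2×(356 − 4.5×29)×12 = 5412 mm²; tension across gage: (90 − 1×29)×12 = 732 mm². R_n = min(0.6×450×5412, 0.6×300×8544) + 1.0×450×732 = min(1461.2, 1537.9) + 329.4 = 1790.6 kN. φR_n = 0.75 × 1790.6 = 1343.0 kN.
Governing: min(1262.2, 2240.5, 1343.0) = 1262.2 kN → bolt shear.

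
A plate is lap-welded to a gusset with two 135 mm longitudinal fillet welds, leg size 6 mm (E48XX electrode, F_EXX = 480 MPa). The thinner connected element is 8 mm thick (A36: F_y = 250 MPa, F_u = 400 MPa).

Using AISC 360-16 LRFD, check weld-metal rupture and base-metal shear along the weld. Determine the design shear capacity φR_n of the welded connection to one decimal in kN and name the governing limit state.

Weld metal: throat = 0.707×6 = 4.242 mm, L = 2×135 = 270 mm. φR_n = 0.75 × 0.6 × 480 × 4.242 × 270 = 247.4 kN.
Base metal shear (8 mm plate): yield φR_n = 1.0×0.6×250×8×270 = 324.0 kN; rupture φR_n = 0.75×0.6×400×8×270 = 388.8 kN; take 324.0 kN (yield).
Governing: min(247.4, 324.0) = 247.4 kN → weld metal.

247.4 kN (weld metal governs)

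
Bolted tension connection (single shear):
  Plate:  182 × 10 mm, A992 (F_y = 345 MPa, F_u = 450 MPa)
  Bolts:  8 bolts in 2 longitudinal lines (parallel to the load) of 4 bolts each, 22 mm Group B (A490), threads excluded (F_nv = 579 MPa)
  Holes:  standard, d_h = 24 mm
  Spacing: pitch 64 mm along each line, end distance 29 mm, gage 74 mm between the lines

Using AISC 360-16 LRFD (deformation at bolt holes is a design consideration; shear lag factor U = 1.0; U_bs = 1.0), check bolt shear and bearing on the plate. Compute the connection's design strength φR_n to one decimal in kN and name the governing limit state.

1109.7 kN (bearing governs)

Bolt shear: A_b = π(22)²/4 = 380.13 mm². φR_n = 0.75 × 579 × 380.13 × 8 × 1 = 1320.6 kN.
Bearing (10 mm plate, F_u = 450 MPa): end bolts L_c = 29 − 24/2 = 17, R_n = min(1.2×17×10×450, 2.4×22×10×450) = 91.8 kN/bolt; interior L_c = 64 − 24 = 40, R_n = 216 kN/bolt. φR_n = 0.75 × (2×91.8 + 6×216) = 1109.7 kN.
Governing: min(1320.6, 1109.7) = 1109.7 kN → bearing.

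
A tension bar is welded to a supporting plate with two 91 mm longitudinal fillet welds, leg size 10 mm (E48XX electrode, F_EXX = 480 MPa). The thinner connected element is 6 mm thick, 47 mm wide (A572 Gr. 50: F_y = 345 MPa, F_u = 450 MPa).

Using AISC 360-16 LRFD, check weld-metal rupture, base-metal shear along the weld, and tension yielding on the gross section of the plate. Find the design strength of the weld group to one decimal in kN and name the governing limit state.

87.6 kN (gross-section yield governs)

Weld metal: throat = 0.707×10 = 7.07 mm, L = 2×91 = 182 mm. φR_n = 0.75 × 0.6 × 480 × 7.07 × 182 = 277.9 kN.
Base metal shear (6 mm plate): yield φR_n = 1.0×0.6×345×6×182 = 226.0 kN; rupture φR_n = 0.75×0.6×450×6×182 = 221.1 kN; take 221.1 kN (rupture).
Tension yield (gross): A_g = 47×6 = 282 mm². φR_n = 0.90 × 345 × 282 = 87.6 kN.
Governing: min(277.9, 221.1, 87.6) = 87.6 kN → gross-section yield.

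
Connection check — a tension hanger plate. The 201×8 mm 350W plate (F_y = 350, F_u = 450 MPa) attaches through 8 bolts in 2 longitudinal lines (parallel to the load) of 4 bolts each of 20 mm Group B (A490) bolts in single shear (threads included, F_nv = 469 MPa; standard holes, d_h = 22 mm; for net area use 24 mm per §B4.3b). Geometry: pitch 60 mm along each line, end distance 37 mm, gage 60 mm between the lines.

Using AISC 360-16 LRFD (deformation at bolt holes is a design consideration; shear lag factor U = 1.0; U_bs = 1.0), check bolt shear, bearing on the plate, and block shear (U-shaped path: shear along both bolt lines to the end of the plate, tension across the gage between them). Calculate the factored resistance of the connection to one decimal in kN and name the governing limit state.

Bolt shear: A_b = π(20)²/4 = 314.16 mm². φR_n = 0.75 × 469 × 314.16 × 8 × 1 = 884.0 kN.
Bearing (8 mm plate, F_u = 450 MPa): end bolts L_c = 37 − 22/2 = 26, R_n = min(1.2×26×8×450, 2.4×20×8×450) = 112.32 kN/bolt; interior L_c = 60 − 22 = 38, R_n = 164.16 kN/bolt. φR_n = 0.75 × (2×112.32 + 6×164.16) = 907.2 kN.
Block shear: shear path 2×[37+3×60] = 2×217 mm, A_gv = 3472, A_nv = 2×(217 − 3.5×24)×8 = 2128 mm²; tension across gage: (60 − 1×24)×8 = 288 mm². R_n = min(0.6×450×2128, 0.6×350×3472) + 1.0×450×288 = min(574.56, 729.12) + 129.6 = 704.16 kN. φR_n = 0.75 × 704.16 = 528.1 kN.
Governing: min(884.0, 907.2, 528.1) = 528.1 kN → block shear.

528.1 kN (block shear governs)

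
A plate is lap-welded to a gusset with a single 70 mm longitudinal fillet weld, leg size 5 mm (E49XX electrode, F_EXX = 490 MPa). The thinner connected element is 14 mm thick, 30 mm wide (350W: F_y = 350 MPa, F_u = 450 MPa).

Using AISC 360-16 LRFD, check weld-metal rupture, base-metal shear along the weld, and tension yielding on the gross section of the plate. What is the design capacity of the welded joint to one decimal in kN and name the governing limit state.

Weld metal: throat = 0.707×5 = 3.535 mm, L = 70 mm. φR_n = 0.75 × 0.6 × 490 × 3.535 × 70 = 54.6 kN.
Base metal shear (14 mm plate): yield φR_n = 1.0×0.6×350×14×70 = 205.8 kN; rupture φR_n = 0.75×0.6×450×14×70 = 198.5 kN; take 198.5 kN (rupture).
Tension yield (gross): A_g = 30×14 = 420 mm². φR_n = 0.90 × 350 × 420 = 132.3 kN.
Governing: min(54.6, 198.5, 132.3) = 54.6 kN → weld metal.

54.6 kN (weld metal governs)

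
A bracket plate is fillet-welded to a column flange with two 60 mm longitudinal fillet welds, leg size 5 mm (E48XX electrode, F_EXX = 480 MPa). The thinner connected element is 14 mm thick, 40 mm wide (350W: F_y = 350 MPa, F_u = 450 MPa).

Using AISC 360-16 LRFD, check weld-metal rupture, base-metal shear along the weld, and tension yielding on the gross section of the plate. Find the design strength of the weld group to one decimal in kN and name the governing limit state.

91.6 kN (weld metal governs)

Weld metal: throat = 0.707×5 = 3.535 mm, L = 2×60 = 120 mm. φR_n = 0.75 × 0.6 × 480 × 3.535 × 120 = 91.6 kN.
Base metal shear (14 mm plate): yield φR_n = 1.0×0.6×350×14×120 = 352.8 kN; rupture φR_n = 0.75×0.6×450×14×120 = 340.2 kN; take 340.2 kN (rupture).
Tension yield (gross): A_g = 40×14 = 560 mm². φR_n = 0.90 × 350 × 560 = 176.4 kN.
Governing: min(91.6, 340.2, 176.4) = 91.6 kN → weld metal.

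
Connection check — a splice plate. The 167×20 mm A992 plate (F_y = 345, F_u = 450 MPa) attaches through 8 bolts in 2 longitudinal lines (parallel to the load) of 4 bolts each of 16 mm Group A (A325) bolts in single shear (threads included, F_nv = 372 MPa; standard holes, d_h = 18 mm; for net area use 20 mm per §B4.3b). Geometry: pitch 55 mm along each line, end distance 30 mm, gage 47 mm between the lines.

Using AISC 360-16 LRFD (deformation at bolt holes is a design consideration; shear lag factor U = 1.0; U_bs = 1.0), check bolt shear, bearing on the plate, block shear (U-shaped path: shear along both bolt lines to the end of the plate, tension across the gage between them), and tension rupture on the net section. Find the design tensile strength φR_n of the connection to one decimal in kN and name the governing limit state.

448.8 kN (bolt shear governs)

Bolt shear: A_b = π(16)²/4 = 201.06 mm². φR_n = 0.75 × 372 × 201.06 × 8 × 1 = 448.8 kN.
Bearing (20 mm plate, F_u = 450 MPa): end bolts L_c = 30 − 18/2 = 21, R_n = min(1.2×21×20×450, 2.4×16×20×450) = 226.8 kN/bolt; interior L_c = 55 − 18 = 37, R_n = 345.6 kN/bolt. φR_n = 0.75 × (2×226.8 + 6×345.6) = 1895.4 kN.
Block shear: shear path 2×[30+3×55] = 2×195 mm, A_gv = 7800, A_nv = 2×(195 − 3.5×20)×20 = 5000 mm²; tension across gage: (47 − 1×20)×20 = 540 mm². R_n = min(0.6×450×5000, 0.6×345×7800) + 1.0×450×540 = min(1350, 1614.6) + 243 = 1593 kN. φR_n = 0.75 × 1593 = 1194.8 kN.
Tension rupture (net): A_n = (167 − 2×20)×20 = 2540 mm² (U = 1.0, A_e = A_n). φR_n = 0.75 × 450 × 2540 = 857.3 kN.
Governing: min(448.8, 1895.4, 1194.8, 857.3) = 448.8 kN → bolt shear.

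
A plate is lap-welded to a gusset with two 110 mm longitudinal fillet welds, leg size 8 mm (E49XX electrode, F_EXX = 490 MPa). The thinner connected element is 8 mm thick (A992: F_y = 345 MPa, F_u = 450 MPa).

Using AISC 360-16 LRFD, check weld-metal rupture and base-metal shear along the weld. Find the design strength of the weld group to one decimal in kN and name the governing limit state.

274.4 kN (weld metal governs)

Weld metal: throat = 0.707×8 = 5.656 mm, L = 2×110 = 220 mm. φR_n = 0.75 × 0.6 × 490 × 5.656 × 220 = 274.4 kN.
Base metal shear (8 mm plate): yield φR_n = 1.0×0.6×345×8×220 = 364.3 kN; rupture φR_n = 0.75×0.6×450×8×220 = 356.4 kN; take 356.4 kN (rupture).
Governing: min(274.4, 356.4) = 274.4 kN → weld metal.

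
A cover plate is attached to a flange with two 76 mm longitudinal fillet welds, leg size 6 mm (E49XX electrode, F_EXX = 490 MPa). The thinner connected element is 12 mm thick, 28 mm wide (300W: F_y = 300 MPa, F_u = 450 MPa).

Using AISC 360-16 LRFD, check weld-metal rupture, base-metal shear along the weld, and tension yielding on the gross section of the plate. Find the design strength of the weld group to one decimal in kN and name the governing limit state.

Weld metal: throat = 0.707×6 = 4.242 mm, L = 2×76 = 152 mm. φR_n = 0.75 × 0.6 × 490 × 4.242 × 152 = 142.2 kN.
Base metal shear (12 mm plate): yield φR_n = 1.0×0.6×300×12×152 = 328.3 kN; rupture φR_n = 0.75×0.6×450×12×152 = 369.4 kN; take 328.3 kN (yield).
Tension yield (gross): A_g = 28×12 = 336 mm². φR_n = 0.90 × 300 × 336 = 90.7 kN.
Governing: min(142.2, 328.3, 90.7) = 90.7 kN → gross-section yield.

90.7 kN (gross-section yield governs)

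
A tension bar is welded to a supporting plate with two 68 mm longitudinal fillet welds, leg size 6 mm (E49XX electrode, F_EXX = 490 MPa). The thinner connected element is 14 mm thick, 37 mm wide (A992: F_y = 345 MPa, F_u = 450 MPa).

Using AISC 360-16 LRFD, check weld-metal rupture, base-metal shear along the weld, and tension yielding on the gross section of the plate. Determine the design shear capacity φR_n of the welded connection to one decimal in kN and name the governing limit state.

Weld metal: throat = 0.707×6 = 4.242 mm, L = 2×68 = 136 mm. φR_n = 0.75 × 0.6 × 490 × 4.242 × 136 = 127.2 kN.
Base metal shear (14 mm plate): yield φR_n = 1.0×0.6×345×14×136 = 394.1 kN; rupture φR_n = 0.75×0.6×450×14×136 = 385.6 kN; take 385.6 kN (rupture).
Tension yield (gross): A_g = 37×14 = 518 mm². φR_n = 0.90 × 345 × 518 = 160.8 kN.
Governing: min(127.2, 385.6, 160.8) = 127.2 kN → weld metal.

127.2 kN (weld metal governs)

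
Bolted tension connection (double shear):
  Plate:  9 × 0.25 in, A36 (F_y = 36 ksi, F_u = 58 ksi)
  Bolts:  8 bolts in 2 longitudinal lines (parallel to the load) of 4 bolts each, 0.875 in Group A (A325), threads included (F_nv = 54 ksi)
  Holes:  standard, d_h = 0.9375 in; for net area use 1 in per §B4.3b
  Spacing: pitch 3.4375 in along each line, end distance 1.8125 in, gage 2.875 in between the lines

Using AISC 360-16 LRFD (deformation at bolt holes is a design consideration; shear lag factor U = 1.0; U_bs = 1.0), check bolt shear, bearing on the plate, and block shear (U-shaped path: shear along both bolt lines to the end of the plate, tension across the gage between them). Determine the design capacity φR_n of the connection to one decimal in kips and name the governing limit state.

Bolt shear: A_b = π(0.875)²/4 = 0.60132 in². φR_n = 0.75 × 54 × 0.60132 × 8 × 2 = 389.7 kips.
Bearing (0.25 in plate, F_u = 58 ksi): end bolts L_c = 1.8125 − 0.9375/2 = 1.34375, R_n = min(1.2×1.34375×0.25×58, 2.4×0.875×0.25×58) = 23.381 kips/bolt; interior L_c = 3.4375 − 0.9375 = 2.5, R_n = 30.45 kips/bolt. φR_n = 0.75 × (2×23.381 + 6×30.45) = 172.1 kips.
Block shear: shear path 2×[1.8125+3×3.4375] = 2×12.125 in, A_gv = 6.0625, A_nv = 2×(12.125 − 3.5×1)×0.25 = 4.3125 in²; tension across gage: (2.875 − 1×1)×0.25 = 0.46875 in². R_n = min(0.6×58×4.3125, 0.6×36×6.0625) + 1.0×58×0.46875 = min(150.08, 130.95) + 27.188 = 158.14 kips. φR_n = 0.75 × 158.14 = 118.6 kips.
Governing: min(389.7, 172.1, 118.6) = 118.6 kips → block shear.

118.6 kips (block shear governs)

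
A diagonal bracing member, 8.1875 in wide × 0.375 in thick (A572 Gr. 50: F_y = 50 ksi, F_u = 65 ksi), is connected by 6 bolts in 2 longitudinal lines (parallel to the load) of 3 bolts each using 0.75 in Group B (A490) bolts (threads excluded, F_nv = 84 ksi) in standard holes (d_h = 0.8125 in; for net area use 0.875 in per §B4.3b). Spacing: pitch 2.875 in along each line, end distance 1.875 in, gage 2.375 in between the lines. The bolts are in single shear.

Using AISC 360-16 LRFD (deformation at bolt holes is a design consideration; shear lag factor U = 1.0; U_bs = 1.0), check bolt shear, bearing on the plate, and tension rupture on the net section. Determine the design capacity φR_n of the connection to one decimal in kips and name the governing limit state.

117.7 kips (net-section rupture governs)

Bolt shear: A_b = π(0.75)²/4 = 0.44179 in². φR_n = 0.75 × 84 × 0.44179 × 6 × 1 = 167.0 kips.
Bearing (0.375 in plate, F_u = 65 ksi): end bolts L_c = 1.875 − 0.8125/2 = 1.46875, R_n = min(1.2×1.46875×0.375×65, 2.4×0.75×0.375×65) = 42.961 kips/bolt; interior L_c = 2.875 − 0.8125 = 2.0625, R_n = 43.875 kips/bolt. φR_n = 0.75 × (2×42.961 + 4×43.875) = 196.1 kips.
Tension rupture (net): A_n = (8.1875 − 2×0.875)×0.375 = 2.4141 in² (U = 1.0, A_e = A_n). φR_n = 0.75 × 65 × 2.4141 = 117.7 kips.
Governing: min(167.0, 196.1, 117.7) = 117.7 kips → net-section rupture.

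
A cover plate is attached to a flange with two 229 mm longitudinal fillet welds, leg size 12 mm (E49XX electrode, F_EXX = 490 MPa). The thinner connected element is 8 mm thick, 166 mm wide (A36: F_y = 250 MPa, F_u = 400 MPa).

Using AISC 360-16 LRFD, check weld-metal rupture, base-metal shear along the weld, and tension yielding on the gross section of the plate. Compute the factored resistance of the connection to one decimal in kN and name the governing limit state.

298.8 kN (gross-section yield governs)

Weld metal: throat = 0.707×12 = 8.484 mm, L = 2×229 = 458 mm. φR_n = 0.75 × 0.6 × 490 × 8.484 × 458 = 856.8 kN.
Base metal shear (8 mm plate): yield φR_n = 1.0×0.6×250×8×458 = 549.6 kN; rupture φR_n = 0.75×0.6×400×8×458 = 659.5 kN; take 549.6 kN (yield).
Tension yield (gross): A_g = 166×8 = 1328 mm². φR_n = 0.90 × 250 × 1328 = 298.8 kN.
Governing: min(856.8, 549.6, 298.8) = 298.8 kN → gross-section yield.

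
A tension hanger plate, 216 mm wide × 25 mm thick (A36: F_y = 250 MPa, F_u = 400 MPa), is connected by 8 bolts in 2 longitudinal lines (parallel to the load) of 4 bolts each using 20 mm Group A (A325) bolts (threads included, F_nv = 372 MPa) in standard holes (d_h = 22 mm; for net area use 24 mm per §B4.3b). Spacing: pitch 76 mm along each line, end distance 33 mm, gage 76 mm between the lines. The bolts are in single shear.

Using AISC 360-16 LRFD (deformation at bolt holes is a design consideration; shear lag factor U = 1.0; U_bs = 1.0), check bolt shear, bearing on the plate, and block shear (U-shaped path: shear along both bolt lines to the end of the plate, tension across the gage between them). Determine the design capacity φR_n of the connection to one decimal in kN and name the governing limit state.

701.2 kN (bolt shear governs)

Bolt shear: A_b = π(20)²/4 = 314.16 mm². φR_n = 0.75 × 372 × 314.16 × 8 × 1 = 701.2 kN.
Bearing (25 mm plate, F_u = 400 MPa): end bolts L_c = 33 − 22/2 = 22, R_n = min(1.2×22×25×400, 2.4×20×25×400) = 264 kN/bolt; interior L_c = 76 − 22 = 54, R_n = 480 kN/bolt. φR_n = 0.75 × (2×264 + 6×480) = 2556.0 kN.
Block shear: shear path 2×[33+3×76] = 2×261 mm, A_gv = 13050, A_nv = 2×(261 − 3.5×24)×25 = 8850 mm²; tension across gage: (76 − 1×24)×25 = 1300 mm². R_n = min(0.6×400×8850, 0.6×250×13050) + 1.0×400×1300 = min(2124, 1957.5) + 520 = 2477.5 kN. φR_n = 0.75 × 2477.5 = 1858.1 kN.
Governing: min(701.2, 2556.0, 1858.1) = 701.2 kN → bolt shear.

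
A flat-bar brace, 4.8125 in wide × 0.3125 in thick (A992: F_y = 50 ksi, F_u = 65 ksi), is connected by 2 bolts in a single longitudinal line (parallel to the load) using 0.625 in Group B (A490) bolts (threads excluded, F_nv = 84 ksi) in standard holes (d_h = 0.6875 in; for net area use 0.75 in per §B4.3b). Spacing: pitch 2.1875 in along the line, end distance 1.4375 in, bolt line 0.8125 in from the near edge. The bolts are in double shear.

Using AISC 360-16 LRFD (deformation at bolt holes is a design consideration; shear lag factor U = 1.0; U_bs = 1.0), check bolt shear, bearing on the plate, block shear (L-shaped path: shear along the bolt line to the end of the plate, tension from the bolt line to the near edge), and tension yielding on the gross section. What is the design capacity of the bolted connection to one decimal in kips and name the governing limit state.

Bolt shear: A_b = π(0.625)²/4 = 0.3068 in². φR_n = 0.75 × 84 × 0.3068 × 2 × 2 = 77.3 kips.
Bearing (0.3125 in plate, F_u = 65 ksi): end bolts L_c = 1.4375 − 0.6875/2 = 1.09375, R_n = min(1.2×1.09375×0.3125×65, 2.4×0.625×0.3125×65) = 26.66 kips/bolt; interior L_c = 2.1875 − 0.6875 = 1.5, R_n = 30.469 kips/bolt. φR_n = 0.75 × (1×26.66 + 1×30.469) = 42.8 kips.
Block shear: shear path 1×[1.4375+1×2.1875] = 1×3.625 in, A_gv = 1.1328, A_nv = 1×(3.625 − 1.5×0.75)×0.3125 = 0.78125 in²; tension to near edge: (0.8125 − 0.5×0.75)×0.3125 = 0.13672 in². R_n = min(0.6×65×0.78125, 0.6×50×1.1328) + 1.0×65×0.13672 = min(30.469, 33.984) + 8.8868 = 39.356 kips. φR_n = 0.75 × 39.356 = 29.5 kips.
Tension yield (gross): A_g = 4.8125×0.3125 = 1.5039 in². φR_n = 0.90 × 50 × 1.5039 = 67.7 kips.
Governing: min(77.3, 42.8, 29.5, 67.7) = 29.5 kips → block shear.

29.5 kips (block shear governs)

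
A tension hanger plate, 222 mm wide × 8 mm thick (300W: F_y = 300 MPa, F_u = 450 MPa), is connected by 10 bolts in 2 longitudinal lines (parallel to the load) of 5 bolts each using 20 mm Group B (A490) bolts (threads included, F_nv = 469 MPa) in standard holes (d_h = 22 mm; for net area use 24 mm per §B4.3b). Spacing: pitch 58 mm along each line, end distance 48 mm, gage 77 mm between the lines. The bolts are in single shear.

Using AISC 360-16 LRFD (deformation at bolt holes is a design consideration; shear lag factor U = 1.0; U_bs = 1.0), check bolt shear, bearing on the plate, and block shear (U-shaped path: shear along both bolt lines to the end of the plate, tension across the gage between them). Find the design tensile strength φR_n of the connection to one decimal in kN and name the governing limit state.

700.4 kN (block shear governs)

Bolt shear: A_b = π(20)²/4 = 314.16 mm². φR_n = 0.75 × 469 × 314.16 × 10 × 1 = 1105.1 kN.
Bearing (8 mm plate, F_u = 450 MPa): end bolts L_c = 48 − 22/2 = 37, R_n = min(1.2×37×8×450, 2.4×20×8×450) = 159.84 kN/bolt; interior L_c = 58 − 22 = 36, R_n = 155.52 kN/bolt. φR_n = 0.75 × (2×159.84 + 8×155.52) = 1172.9 kN.
Block shear: shear path 2×[48+4×58] = 2×280 mm, A_gv = 4480, A_nv = 2×(280 − 4.5×24)×8 = 2752 mm²; tension across gage: (77 − 1×24)×8 = 424 mm². R_n = min(0.6×450×2752, 0.6×300×4480) + 1.0×450×424 = min(743.04, 806.4) + 190.8 = 933.84 kN. φR_n = 0.75 × 933.84 = 700.4 kN.
Governing: min(1105.1, 1172.9, 700.4) = 700.4 kN → block shear.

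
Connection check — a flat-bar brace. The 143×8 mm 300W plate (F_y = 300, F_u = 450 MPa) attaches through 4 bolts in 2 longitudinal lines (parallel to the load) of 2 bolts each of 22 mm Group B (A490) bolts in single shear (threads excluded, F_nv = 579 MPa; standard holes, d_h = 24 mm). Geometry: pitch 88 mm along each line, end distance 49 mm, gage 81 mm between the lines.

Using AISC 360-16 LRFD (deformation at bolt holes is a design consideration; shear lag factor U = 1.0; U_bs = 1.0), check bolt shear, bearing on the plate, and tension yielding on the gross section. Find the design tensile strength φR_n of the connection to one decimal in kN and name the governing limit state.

308.9 kN (gross-section yield governs)

Bolt shear: A_b = π(22)²/4 = 380.13 mm². φR_n = 0.75 × 579 × 380.13 × 4 × 1 = 660.3 kN.
Bearing (8 mm plate, F_u = 450 MPa): end bolts L_c = 49 − 24/2 = 37, R_n = min(1.2×37×8×450, 2.4×22×8×450) = 159.84 kN/bolt; interior L_c = 88 − 24 = 64, R_n = 190.08 kN/bolt. φR_n = 0.75 × (2×159.84 + 2×190.08) = 524.9 kN.
Tension yield (gross): A_g = 143×8 = 1144 mm². φR_n = 0.90 × 300 × 1144 = 308.9 kN.
Governing: min(660.3, 524.9, 308.9) = 308.9 kN → gross-section yield.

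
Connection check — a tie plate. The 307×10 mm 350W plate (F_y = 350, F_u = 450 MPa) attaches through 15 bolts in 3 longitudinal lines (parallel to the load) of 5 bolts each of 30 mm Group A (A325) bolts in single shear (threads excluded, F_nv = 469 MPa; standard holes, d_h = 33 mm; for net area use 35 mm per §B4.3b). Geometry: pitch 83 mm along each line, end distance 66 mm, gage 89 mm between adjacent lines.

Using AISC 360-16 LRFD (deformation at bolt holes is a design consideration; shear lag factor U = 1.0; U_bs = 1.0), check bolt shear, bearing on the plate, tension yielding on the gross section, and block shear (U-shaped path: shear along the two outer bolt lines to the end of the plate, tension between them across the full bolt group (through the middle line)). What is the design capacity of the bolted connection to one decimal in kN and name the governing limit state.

967.1 kN (gross-section yield governs)

Bolt shear: A_b = π(30)²/4 = 706.86 mm². φR_n = 0.75 × 469 × 706.86 × 15 × 1 = 3729.6 kN.
Bearing (10 mm plate, F_u = 450 MPa): end bolts L_c = 66 − 33/2 = 49.5, R_n = min(1.2×49.5×10×450, 2.4×30×10×450) = 267.3 kN/bolt; interior L_c = 83 − 33 = 50, R_n = 270 kN/bolt. φR_n = 0.75 × (3×267.3 + 12×270) = 3031.4 kN.
Tension yield (gross): A_g = 307×10 = 3070 mm². φR_n = 0.90 × 350 × 3070 = 967.1 kN.
Block shear: shear path 2×[66+4×83] = 2×398 mm, A_gv = 7960, A_nv = 2×(398 − 4.5×35)×10 = 4810 mm²; tension across gage: (178 − 2×35)×10 = 1080 mm². R_n = min(0.6×450×4810, 0.6×350×7960) + 1.0×450×1080 = min(1298.7, 1671.6) + 486 = 1784.7 kN. φR_n = 0.75 × 1784.7 = 1338.5 kN.
Governing: min(3729.6, 3031.4, 967.1, 1338.5) = 967.1 kN → gross-section yield.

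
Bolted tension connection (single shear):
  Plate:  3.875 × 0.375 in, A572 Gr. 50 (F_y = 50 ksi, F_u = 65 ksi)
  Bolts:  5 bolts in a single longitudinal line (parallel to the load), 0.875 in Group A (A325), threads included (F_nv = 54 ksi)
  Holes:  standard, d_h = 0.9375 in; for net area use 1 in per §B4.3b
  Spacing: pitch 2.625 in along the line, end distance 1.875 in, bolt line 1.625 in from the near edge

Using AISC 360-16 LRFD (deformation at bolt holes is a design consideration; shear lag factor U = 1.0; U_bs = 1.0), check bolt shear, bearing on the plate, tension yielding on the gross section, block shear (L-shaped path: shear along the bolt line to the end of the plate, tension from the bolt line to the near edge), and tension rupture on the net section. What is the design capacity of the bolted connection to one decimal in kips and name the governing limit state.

52.6 kips (net-section rupture governs)

Bolt shear: A_b = π(0.875)²/4 = 0.60132 in². φR_n = 0.75 × 54 × 0.60132 × 5 × 1 = 121.8 kips.
Bearing (0.375 in plate, F_u = 65 ksi): end bolts L_c = 1.875 − 0.9375/2 = 1.40625, R_n = min(1.2×1.40625×0.375×65, 2.4×0.875×0.375×65) = 41.133 kips/bolt; interior L_c = 2.625 − 0.9375 = 1.6875, R_n = 49.359 kips/bolt. φR_n = 0.75 × (1×41.133 + 4×49.359) = 178.9 kips.
Tension yield (gross): A_g = 3.875×0.375 = 1.4531 in². φR_n = 0.90 × 50 × 1.4531 = 65.4 kips.
Block shear: shear path 1×[1.875+4×2.625] = 1×12.375 in, A_gv = 4.6406, A_nv = 1×(12.375 − 4.5×1)×0.375 = 2.9531 in²; tension to near edge: (1.625 − 0.5×1)×0.375 = 0.42188 in². R_n = min(0.6×65×2.9531, 0.6×50×4.6406) + 1.0×65×0.42188 = min(115.17, 139.22) + 27.422 = 142.59 kips. φR_n = 0.75 × 142.59 = 106.9 kips.
Tension rupture (net): A_n = (3.875 − 1×1)×0.375 = 1.0781 in² (U = 1.0, A_e = A_n). φR_n = 0.75 × 65 × 1.0781 = 52.6 kips.
Governing: min(121.8, 178.9, 65.4, 106.9, 52.6) = 52.6 kips → net-section rupture.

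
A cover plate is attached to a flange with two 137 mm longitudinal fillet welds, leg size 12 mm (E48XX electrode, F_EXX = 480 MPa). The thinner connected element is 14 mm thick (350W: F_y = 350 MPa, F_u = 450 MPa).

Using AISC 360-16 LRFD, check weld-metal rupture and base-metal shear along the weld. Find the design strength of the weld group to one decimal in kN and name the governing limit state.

Weld metal: throat = 0.707×12 = 8.484 mm, L = 2×137 = 274 mm. φR_n = 0.75 × 0.6 × 480 × 8.484 × 274 = 502.1 kN.
Base metal shear (14 mm plate): yield φR_n = 1.0×0.6×350×14×274 = 805.6 kN; rupture φR_n = 0.75×0.6×450×14×274 = 776.8 kN; take 776.8 kN (rupture).
Governing: min(502.1, 776.8) = 502.1 kN → weld metal.

502.1 kN (weld metal governs)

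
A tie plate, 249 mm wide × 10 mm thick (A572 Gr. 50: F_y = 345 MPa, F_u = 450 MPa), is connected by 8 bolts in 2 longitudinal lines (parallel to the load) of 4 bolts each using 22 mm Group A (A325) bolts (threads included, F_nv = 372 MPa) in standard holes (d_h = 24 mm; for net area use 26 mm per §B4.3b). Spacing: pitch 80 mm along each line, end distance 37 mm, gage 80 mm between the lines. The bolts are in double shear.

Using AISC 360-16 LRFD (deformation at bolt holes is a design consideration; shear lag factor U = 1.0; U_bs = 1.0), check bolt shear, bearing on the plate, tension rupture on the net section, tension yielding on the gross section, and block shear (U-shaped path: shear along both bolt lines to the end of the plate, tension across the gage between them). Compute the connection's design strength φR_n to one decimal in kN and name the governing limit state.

Bolt shear: A_b = π(22)²/4 = 380.13 mm². φR_n = 0.75 × 372 × 380.13 × 8 × 2 = 1696.9 kN.
Bearing (10 mm plate, F_u = 450 MPa): end bolts L_c = 37 − 24/2 = 25, R_n = min(1.2×25×10×450, 2.4×22×10×450) = 135 kN/bolt; interior L_c = 80 − 24 = 56, R_n = 237.6 kN/bolt. φR_n = 0.75 × (2×135 + 6×237.6) = 1271.7 kN.
Tension rupture (net): A_n = (249 − 2×26)×10 = 1970 mm² (U = 1.0, A_e = A_n). φR_n = 0.75 × 450 × 1970 = 664.9 kN.
Tension yield (gross): A_g = 249×10 = 2490 mm². φR_n = 0.90 × 345 × 2490 = 773.1 kN.
Block shear: shear path 2×[37+3×80] = 2×277 mm, A_gv = 5540, A_nv = 2×(277 − 3.5×26)×10 = 3720 mm²; tension across gage: (80 − 1×26)×10 = 540 mm². R_n = min(0.6×450×3720, 0.6×345×5540) + 1.0×450×540 = min(1004.4, 1146.8) + 243 = 1247.4 kN. φR_n = 0.75 × 1247.4 = 935.6 kN.
Governing: min(1696.9, 1271.7, 664.9, 773.1, 935.6) = 664.9 kN → net-section rupture.

664.9 kN (net-section rupture governs)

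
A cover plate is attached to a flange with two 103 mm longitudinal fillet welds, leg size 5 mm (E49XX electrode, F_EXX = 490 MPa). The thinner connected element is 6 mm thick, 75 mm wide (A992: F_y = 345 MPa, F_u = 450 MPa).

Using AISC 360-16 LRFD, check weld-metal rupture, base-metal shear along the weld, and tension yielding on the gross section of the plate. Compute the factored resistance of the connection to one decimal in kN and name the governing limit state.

139.7 kN (gross-section yield governs)

Weld metal: throat = 0.707×5 = 3.535 mm, L = 2×103 = 206 mm. φR_n = 0.75 × 0.6 × 490 × 3.535 × 206 = 160.6 kN.
Base metal shear (6 mm plate): yield φR_n = 1.0×0.6×345×6×206 = 255.9 kN; rupture φR_n = 0.75×0.6×450×6×206 = 250.3 kN; take 250.3 kN (rupture).
Tension yield (gross): A_g = 75×6 = 450 mm². φR_n = 0.90 × 345 × 450 = 139.7 kN.
Governing: min(160.6, 250.3, 139.7) = 139.7 kN → gross-section yield.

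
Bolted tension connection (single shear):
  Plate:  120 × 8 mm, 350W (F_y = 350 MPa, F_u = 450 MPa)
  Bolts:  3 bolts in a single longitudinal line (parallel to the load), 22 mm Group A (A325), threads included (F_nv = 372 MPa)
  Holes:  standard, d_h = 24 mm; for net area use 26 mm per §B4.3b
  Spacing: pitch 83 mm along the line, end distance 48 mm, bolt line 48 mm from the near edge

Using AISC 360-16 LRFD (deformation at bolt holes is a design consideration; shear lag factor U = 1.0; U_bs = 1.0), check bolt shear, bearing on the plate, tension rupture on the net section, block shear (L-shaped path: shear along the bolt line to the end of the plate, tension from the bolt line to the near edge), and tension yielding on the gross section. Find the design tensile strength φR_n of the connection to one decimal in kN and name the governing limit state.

253.8 kN (net-section rupture governs)

Bolt shear: A_b = π(22)²/4 = 380.13 mm². φR_n = 0.75 × 372 × 380.13 × 3 × 1 = 318.2 kN.
Bearing (8 mm plate, F_u = 450 MPa): end bolts L_c = 48 − 24/2 = 36, R_n = min(1.2×36×8×450, 2.4×22×8×450) = 155.52 kN/bolt; interior L_c = 83 − 24 = 59, R_n = 190.08 kN/bolt. φR_n = 0.75 × (1×155.52 + 2×190.08) = 401.8 kN.
Tension rupture (net): A_n = (120 − 1×26)×8 = 752 mm² (U = 1.0, A_e = A_n). φR_n = 0.75 × 450 × 752 = 253.8 kN.
Block shear: shear path 1×[48+2×83] = 1×214 mm, A_gv = 1712, A_nv = 1×(214 − 2.5×26)×8 = 1192 mm²; tension to near edge: (48 − 0.5×26)×8 = 280 mm². R_n = min(0.6×450×1192, 0.6×350×1712) + 1.0×450×280 = min(321.84, 359.52) + 126 = 447.84 kN. φR_n = 0.75 × 447.84 = 335.9 kN.
Tension yield (gross): A_g = 120×8 = 960 mm². φR_n = 0.90 × 350 × 960 = 302.4 kN.
Governing: min(318.2, 401.8, 253.8, 335.9, 302.4) = 253.8 kN → net-section rupture.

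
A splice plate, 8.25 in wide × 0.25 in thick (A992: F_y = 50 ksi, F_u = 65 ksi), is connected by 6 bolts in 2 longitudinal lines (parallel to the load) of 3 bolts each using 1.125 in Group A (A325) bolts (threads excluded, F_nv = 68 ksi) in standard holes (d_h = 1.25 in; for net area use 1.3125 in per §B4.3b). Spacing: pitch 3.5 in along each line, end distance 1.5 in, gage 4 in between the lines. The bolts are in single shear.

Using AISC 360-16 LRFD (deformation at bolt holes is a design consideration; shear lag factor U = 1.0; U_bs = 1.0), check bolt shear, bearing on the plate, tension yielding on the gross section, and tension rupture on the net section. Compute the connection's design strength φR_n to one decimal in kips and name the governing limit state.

68.6 kips (net-section rupture governs)

Bolt shear: A_b = π(1.125)²/4 = 0.99402 in². φR_n = 0.75 × 68 × 0.99402 × 6 × 1 = 304.2 kips.
Bearing (0.25 in plate, F_u = 65 ksi): end bolts L_c = 1.5 − 1.25/2 = 0.875, R_n = min(1.2×0.875×0.25×65, 2.4×1.125×0.25×65) = 17.063 kips/bolt; interior L_c = 3.5 − 1.25 = 2.25, R_n = 43.875 kips/bolt. φR_n = 0.75 × (2×17.063 + 4×43.875) = 157.2 kips.
Tension yield (gross): A_g = 8.25×0.25 = 2.0625 in². φR_n = 0.90 × 50 × 2.0625 = 92.8 kips.
Tension rupture (net): A_n = (8.25 − 2×1.3125)×0.25 = 1.4063 in² (U = 1.0, A_e = A_n). φR_n = 0.75 × 65 × 1.4063 = 68.6 kips.
Governing: min(304.2, 157.2, 92.8, 68.6) = 68.6 kips → net-section rupture.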